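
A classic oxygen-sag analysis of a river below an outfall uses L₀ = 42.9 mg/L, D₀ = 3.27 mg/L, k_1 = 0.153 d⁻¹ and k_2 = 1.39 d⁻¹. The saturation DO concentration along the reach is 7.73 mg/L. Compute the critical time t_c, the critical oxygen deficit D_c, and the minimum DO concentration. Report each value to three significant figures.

t_c ≈ 1.01 d; D_c ≈ 4.05 mg/L; min DO ≈ 3.68 mg/L

t_c = [1/(k_2−k_1)] ln[(k_2/k_1)(1 − D₀(k_2−k_1)/(k_1 L₀))]
= [1/(1.39−0.153)] ln[(1.39/0.153)(1 − 3.27×1.237/(0.153×42.9))]
= (1/1.237) ln[9.085 × 0.3837] = 0.8084 × ln(3.486) = 0.8084 × 1.249 = 1.010 d.
D_c = (k_1/k_2) L₀ e^(−k_1 t_c) = (0.153/1.39) × 42.9 × e^(−0.153×1.010) = 0.1101 × 42.9 × 0.8569 = 4.046 mg/L.
Minimum DO = C_s − D_c = 7.73 − 4.046 = 3.684 mg/L.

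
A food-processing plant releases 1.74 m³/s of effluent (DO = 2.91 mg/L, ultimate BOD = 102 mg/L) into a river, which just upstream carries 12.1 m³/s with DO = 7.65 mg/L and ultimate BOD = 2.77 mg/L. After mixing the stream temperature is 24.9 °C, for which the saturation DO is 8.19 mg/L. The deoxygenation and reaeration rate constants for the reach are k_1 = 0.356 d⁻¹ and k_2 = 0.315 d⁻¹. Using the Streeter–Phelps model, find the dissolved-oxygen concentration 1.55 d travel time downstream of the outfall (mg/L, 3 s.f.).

DO ≈ 2.49 mg/L

Mixed DO = (12.1×7.65 + 1.74×2.91)/(12.1+1.74) = 97.63/13.84 = 7.054 mg/L.
Mixed L₀ = (12.1×2.77 + 1.74×102)/(13.84) = 211.0/13.84 = 15.25 mg/L.
Initial deficit D₀ = C_s − DO₀ = 8.19 − 7.054 = 1.136 mg/L.
D(1.55) = [0.356×15.25/(0.315−0.356)](e^(−0.356×1.55) − e^(−0.315×1.55)) + 1.136 e^(−0.315×1.55)
= -132.4 × (0.5759 − 0.6137) + 1.136 × 0.6137 = 5.699 mg/L.
DO = 8.19 − 5.699 = 2.491 mg/L.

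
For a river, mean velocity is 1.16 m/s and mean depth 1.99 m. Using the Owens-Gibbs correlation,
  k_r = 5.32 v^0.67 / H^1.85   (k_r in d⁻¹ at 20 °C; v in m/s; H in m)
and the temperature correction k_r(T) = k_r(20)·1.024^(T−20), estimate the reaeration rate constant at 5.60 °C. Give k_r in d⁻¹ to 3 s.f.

k_r ≈ 1.17 d⁻¹

k_r(20) = 5.32 × 1.16^0.67 / 1.99^1.85 = 5.32 × 1.105 / 3.572 = 1.645 d⁻¹.
k_r(5.60) = 1.645 × 1.024^(5.60−20) = 1.645 × 0.7107 = 1.169 d⁻¹.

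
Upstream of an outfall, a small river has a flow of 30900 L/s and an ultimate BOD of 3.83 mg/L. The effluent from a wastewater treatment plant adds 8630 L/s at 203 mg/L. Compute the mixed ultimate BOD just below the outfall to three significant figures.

Flow-weighted mixing: C = (Q_r C_r + Q_w C_w)/(Q_r + Q_w)
= (30900×3.83 + 8630×203)/(30900 + 8630) = 1.870×10^6/39530 = 47.31 mg/L.

47.3 mg/L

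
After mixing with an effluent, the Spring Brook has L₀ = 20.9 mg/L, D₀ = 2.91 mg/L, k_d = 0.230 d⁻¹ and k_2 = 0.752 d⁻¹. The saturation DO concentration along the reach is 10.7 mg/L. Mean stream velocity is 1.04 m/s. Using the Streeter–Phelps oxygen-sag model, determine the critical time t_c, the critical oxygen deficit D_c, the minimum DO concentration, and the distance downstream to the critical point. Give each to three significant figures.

With k_2/k_d = 3.270 and 1 − D₀(k_2−k_d)/(k_d L₀) = 0.6840,
t_c = ln(3.270 × 0.6840) / (0.752 − 0.230) = ln(2.236) / 0.5220 = 0.8049/0.5220 = 1.542 d.
D_c = (k_d/k_2) L₀ e^(−k_d t_c) = (0.230/0.752) × 20.9 × e^(−0.230×1.542) = 0.3059 × 20.9 × 0.7014 = 4.484 mg/L.
Minimum DO = C_s − D_c = 10.7 − 4.484 = 6.216 mg/L.
x_c = v t_c = 1.04 m/s × 1.542 d × 86400 s/d = 138500 m ≈ 139 km.

t_c ≈ 1.54 d; D_c ≈ 4.48 mg/L; min DO ≈ 6.22 mg/L; x_c ≈ 139 km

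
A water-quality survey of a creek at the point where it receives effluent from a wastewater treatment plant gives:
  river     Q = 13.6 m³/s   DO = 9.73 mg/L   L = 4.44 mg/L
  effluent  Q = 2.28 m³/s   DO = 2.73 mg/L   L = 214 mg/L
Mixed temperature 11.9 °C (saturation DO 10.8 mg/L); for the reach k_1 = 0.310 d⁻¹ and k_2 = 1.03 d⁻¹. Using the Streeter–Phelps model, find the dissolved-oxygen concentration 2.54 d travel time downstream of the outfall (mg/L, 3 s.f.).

Mixed DO = (13.6×9.73 + 2.28×2.73)/(13.6+2.28) = 138.6/15.88 = 8.725 mg/L.
Mixed L₀ = (13.6×4.44 + 2.28×214)/(15.88) = 548.3/15.88 = 34.53 mg/L.
Initial deficit D₀ = C_s − DO₀ = 10.8 − 8.725 = 2.075 mg/L.
D(2.54) = [0.310×34.53/(1.03−0.310)](e^(−0.310×2.54) − e^(−1.03×2.54)) + 2.075 e^(−1.03×2.54)
= 14.87 × (0.4550 − 0.07308) + 2.075 × 0.07308 = 5.830 mg/L.
DO = 10.8 − 5.830 = 4.970 mg/L.

DO ≈ 4.97 mg/L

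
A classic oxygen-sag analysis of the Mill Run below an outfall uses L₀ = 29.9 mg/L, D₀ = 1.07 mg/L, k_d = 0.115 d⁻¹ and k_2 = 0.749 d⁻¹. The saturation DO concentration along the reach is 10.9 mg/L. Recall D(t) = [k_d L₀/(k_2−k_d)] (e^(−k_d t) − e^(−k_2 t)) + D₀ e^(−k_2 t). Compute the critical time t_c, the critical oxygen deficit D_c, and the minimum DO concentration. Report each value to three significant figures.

t_c ≈ 2.61 d; D_c ≈ 3.40 mg/L; min DO ≈ 7.50 mg/L

At the critical point dD/dt = 0, so k_d L₀ e^(−k_d t) = k_2 D. Substituting D(t) from the Streeter–Phelps equation and solving for t gives
t_c = ln[(k_2/k_d)(1 − D₀(k_2−k_d)/(k_d L₀))] / (k_2−k_d).
Here k_2−k_d = 0.6340 d⁻¹ and 1 − D₀(k_2−k_d)/(k_d L₀) = 1 − 1.07×0.6340/(0.115×29.9) = 0.8027, so
t_c = ln(6.513 × 0.8027) / 0.6340 = 1.654 / 0.6340 = 2.609 d.
L(t_c) = L₀ e^(−k_d t_c) = 29.9 × 0.7408 = 22.15 mg/L, and at the critical point k_2 D_c = k_d L, so D_c = (0.115/0.749) × 22.15 = 3.401 mg/L.
Minimum DO = C_s − D_c = 10.9 − 3.401 = 7.499 mg/L.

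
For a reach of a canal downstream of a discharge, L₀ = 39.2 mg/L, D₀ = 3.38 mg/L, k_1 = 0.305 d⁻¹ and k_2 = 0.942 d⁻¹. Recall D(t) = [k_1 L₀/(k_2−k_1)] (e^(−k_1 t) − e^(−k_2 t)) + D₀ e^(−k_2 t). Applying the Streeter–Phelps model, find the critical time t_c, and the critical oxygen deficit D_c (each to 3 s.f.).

At the critical point dD/dt = 0, so k_1 L₀ e^(−k_1 t) = k_2 D. Substituting D(t) from the Streeter–Phelps equation and solving for t gives
t_c = ln[(k_2/k_1)(1 − D₀(k_2−k_1)/(k_1 L₀))] / (k_2−k_1).
Here k_2−k_1 = 0.6370 d⁻¹ and 1 − D₀(k_2−k_1)/(k_1 L₀) = 1 − 3.38×0.6370/(0.305×39.2) = 0.8199, so
t_c = ln(3.089 × 0.8199) / 0.6370 = 0.9291 / 0.6370 = 1.459 d.
D_c = (k_1/k_2) L₀ e^(−k_1 t_c) = (0.305/0.942) × 39.2 × e^(−0.305×1.459) = 0.3238 × 39.2 × 0.6409 = 8.134 mg/L.

t_c ≈ 1.46 d; D_c ≈ 8.13 mg/L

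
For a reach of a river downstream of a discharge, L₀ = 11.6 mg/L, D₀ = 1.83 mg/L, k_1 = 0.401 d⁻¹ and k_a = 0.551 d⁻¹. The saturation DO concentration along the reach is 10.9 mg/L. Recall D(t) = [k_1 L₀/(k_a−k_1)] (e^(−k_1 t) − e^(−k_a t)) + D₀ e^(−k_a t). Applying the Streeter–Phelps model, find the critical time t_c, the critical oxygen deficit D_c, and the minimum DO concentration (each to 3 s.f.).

t_c ≈ 1.71 d; D_c ≈ 4.25 mg/L; min DO ≈ 6.65 mg/L

With k_a/k_1 = 1.374 and 1 − D₀(k_a−k_1)/(k_1 L₀) = 0.9410,
t_c = ln(1.374 × 0.9410) / (0.551 − 0.401) = ln(1.293) / 0.1500 = 0.2569/0.1500 = 1.713 d.
D_c = (k_1/k_a) L₀ e^(−k_1 t_c) = (0.401/0.551) × 11.6 × e^(−0.401×1.713) = 0.7278 × 11.6 × 0.5031 = 4.247 mg/L.
Minimum DO = C_s − D_c = 10.9 − 4.247 = 6.653 mg/L.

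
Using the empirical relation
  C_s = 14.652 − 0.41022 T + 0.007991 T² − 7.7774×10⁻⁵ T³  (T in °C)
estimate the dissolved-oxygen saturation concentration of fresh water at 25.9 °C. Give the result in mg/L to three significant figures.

C_s = 14.652 − 0.41022×25.9 + 0.007991×25.9² − 7.7774×10⁻⁵×25.9³ = 8.037 mg/L.

C_s ≈ 8.04 mg/L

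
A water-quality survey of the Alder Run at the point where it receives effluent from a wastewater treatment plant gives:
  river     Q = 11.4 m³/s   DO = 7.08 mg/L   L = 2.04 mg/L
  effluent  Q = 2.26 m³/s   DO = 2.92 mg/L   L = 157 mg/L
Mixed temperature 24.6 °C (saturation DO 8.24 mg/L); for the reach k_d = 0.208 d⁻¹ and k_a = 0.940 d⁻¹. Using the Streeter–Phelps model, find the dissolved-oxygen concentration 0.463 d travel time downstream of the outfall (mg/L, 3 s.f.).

DO ≈ 4.99 mg/L

Mixed DO = (11.4×7.08 + 2.26×2.92)/(11.4+2.26) = 87.31/13.66 = 6.392 mg/L.
Mixed L₀ = (11.4×2.04 + 2.26×157)/(13.66) = 378.1/13.66 = 27.68 mg/L.
Initial deficit D₀ = C_s − DO₀ = 8.24 − 6.392 = 1.848 mg/L.
D(0.463) = [0.208×27.68/(0.940−0.208)](e^(−0.208×0.463) − e^(−0.940×0.463)) + 1.848 e^(−0.940×0.463)
= 7.865 × (0.9082 − 0.6471) + 1.848 × 0.6471 = 3.249 mg/L.
DO = 8.24 − 3.249 = 4.991 mg/L.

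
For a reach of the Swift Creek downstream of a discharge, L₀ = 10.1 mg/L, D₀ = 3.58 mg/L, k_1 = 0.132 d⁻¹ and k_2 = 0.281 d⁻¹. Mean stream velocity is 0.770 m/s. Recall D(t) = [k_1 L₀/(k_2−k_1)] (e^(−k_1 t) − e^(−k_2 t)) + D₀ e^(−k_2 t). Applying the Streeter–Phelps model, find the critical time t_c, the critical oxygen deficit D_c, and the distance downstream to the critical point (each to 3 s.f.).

t_c ≈ 1.64 d; D_c ≈ 3.82 mg/L; x_c ≈ 109 km

t_c = [1/(k_2−k_1)] ln[(k_2/k_1)(1 − D₀(k_2−k_1)/(k_1 L₀))]
= [1/(0.281−0.132)] ln[(0.281/0.132)(1 − 3.58×0.1490/(0.132×10.1))]
= (1/0.1490) ln[2.129 × 0.5999] = 6.711 × ln(1.277) = 6.711 × 0.2446 = 1.641 d.
D_c = (k_1/k_2) L₀ e^(−k_1 t_c) = (0.132/0.281) × 10.1 × e^(−0.132×1.641) = 0.4698 × 10.1 × 0.8052 = 3.820 mg/L.
x_c = v t_c = 0.770 m/s × 1.641 d × 86400 s/d = 109200 m ≈ 109 km.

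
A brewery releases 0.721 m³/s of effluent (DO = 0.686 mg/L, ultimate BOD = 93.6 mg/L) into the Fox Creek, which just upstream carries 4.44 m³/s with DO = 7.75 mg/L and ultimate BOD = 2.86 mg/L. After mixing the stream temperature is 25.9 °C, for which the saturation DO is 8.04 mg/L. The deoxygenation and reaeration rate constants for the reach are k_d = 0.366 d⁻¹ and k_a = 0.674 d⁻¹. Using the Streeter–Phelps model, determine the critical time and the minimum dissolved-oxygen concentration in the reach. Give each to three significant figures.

Mixed DO = (4.44×7.75 + 0.721×0.686)/(4.44+0.721) = 34.90/5.161 = 6.763 mg/L.
Mixed L₀ = (4.44×2.86 + 0.721×93.6)/(5.161) = 80.18/5.161 = 15.54 mg/L.
Initial deficit D₀ = C_s − DO₀ = 8.04 − 6.763 = 1.277 mg/L.
t_c = (1/0.3080) ln[(0.674/0.366)(1 − 1.277×0.3080/(0.366×15.54))] = 3.247 × ln(1.714) = 1.750 d.
D_c = (0.366/0.674) × 15.54 × e^(−0.366×1.750) = 0.5430 × 15.54 × 0.5271 = 4.447 mg/L.
Minimum DO = 8.04 − 4.447 = 3.593 mg/L.

t_c ≈ 1.75 d; minimum DO ≈ 3.59 mg/L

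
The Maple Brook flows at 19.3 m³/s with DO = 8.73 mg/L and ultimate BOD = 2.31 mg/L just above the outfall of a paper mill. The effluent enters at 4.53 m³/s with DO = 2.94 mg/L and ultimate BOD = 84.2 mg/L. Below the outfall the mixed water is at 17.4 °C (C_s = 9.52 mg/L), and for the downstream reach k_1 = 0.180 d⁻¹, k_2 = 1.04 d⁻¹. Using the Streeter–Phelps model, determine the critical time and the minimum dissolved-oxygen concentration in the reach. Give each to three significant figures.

t_c ≈ 1.22 d; minimum DO ≈ 7.04 mg/L

Mixed DO = (19.3×8.73 + 4.53×2.94)/(19.3+4.53) = 181.8/23.83 = 7.629 mg/L.
Mixed L₀ = (19.3×2.31 + 4.53×84.2)/(23.83) = 426.0/23.83 = 17.88 mg/L.
Initial deficit D₀ = C_s − DO₀ = 9.52 − 7.629 = 1.891 mg/L.
t_c = (1/0.8600) ln[(1.04/0.180)(1 − 1.891×0.8600/(0.180×17.88))] = 1.163 × ln(2.858) = 1.221 d.
D_c = (0.180/1.04) × 17.88 × e^(−0.180×1.221) = 0.1731 × 17.88 × 0.8027 = 2.484 mg/L.
Minimum DO = 9.52 − 2.484 = 7.036 mg/L.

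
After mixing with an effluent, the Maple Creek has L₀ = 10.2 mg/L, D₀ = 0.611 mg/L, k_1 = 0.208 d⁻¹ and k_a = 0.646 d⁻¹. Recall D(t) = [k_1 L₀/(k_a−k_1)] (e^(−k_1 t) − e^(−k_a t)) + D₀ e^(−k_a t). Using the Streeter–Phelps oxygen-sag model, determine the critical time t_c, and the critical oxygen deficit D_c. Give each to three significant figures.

t_c ≈ 2.28 d; D_c ≈ 2.04 mg/L

t_c = [1/(k_a−k_1)] ln[(k_a/k_1)(1 − D₀(k_a−k_1)/(k_1 L₀))]
= [1/(0.646−0.208)] ln[(0.646/0.208)(1 − 0.611×0.4380/(0.208×10.2))]
= (1/0.4380) ln[3.106 × 0.8739] = 2.283 × ln(2.714) = 2.283 × 0.9984 = 2.280 d.
L(t_c) = L₀ e^(−k_1 t_c) = 10.2 × 0.6224 = 6.349 mg/L, and at the critical point k_a D_c = k_1 L, so D_c = (0.208/0.646) × 6.349 = 2.044 mg/L.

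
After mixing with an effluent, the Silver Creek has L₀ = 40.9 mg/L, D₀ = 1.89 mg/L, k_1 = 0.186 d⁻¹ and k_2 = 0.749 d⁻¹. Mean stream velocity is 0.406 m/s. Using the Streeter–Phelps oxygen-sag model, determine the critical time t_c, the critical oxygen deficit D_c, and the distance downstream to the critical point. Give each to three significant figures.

t_c ≈ 2.21 d; D_c ≈ 6.74 mg/L; x_c ≈ 77.4 km

t_c = [1/(k_2−k_1)] ln[(k_2/k_1)(1 − D₀(k_2−k_1)/(k_1 L₀))]
= [1/(0.749−0.186)] ln[(0.749/0.186)(1 − 1.89×0.5630/(0.186×40.9))]
= (1/0.5630) ln[4.027 × 0.8601] = 1.776 × ln(3.464) = 1.776 × 1.242 = 2.207 d.
L(t_c) = L₀ e^(−k_1 t_c) = 40.9 × 0.6634 = 27.13 mg/L, and at the critical point k_2 D_c = k_1 L, so D_c = (0.186/0.749) × 27.13 = 6.738 mg/L.
x_c = v t_c = 0.406 m/s × 2.207 d × 86400 s/d = 77400 m ≈ 77.4 km.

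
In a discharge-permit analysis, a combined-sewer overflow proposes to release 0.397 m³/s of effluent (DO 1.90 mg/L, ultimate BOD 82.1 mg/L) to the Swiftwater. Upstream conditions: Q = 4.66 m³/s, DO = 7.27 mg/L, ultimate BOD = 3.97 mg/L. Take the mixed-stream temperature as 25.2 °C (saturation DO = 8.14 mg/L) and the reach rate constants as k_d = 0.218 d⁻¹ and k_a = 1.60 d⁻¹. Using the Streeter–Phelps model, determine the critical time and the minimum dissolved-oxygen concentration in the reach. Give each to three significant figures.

Mixed DO = (4.66×7.27 + 0.397×1.90)/(4.66+0.397) = 34.63/5.057 = 6.848 mg/L.
Mixed L₀ = (4.66×3.97 + 0.397×82.1)/(5.057) = 51.09/5.057 = 10.10 mg/L.
Initial deficit D₀ = C_s − DO₀ = 8.14 − 6.848 = 1.292 mg/L.
t_c = (1/1.382) ln[(1.60/0.218)(1 − 1.292×1.382/(0.218×10.10))] = 0.7236 × ln(1.392) = 0.2391 d.
D_c = (0.218/1.60) × 10.10 × e^(−0.218×0.2391) = 0.1362 × 10.10 × 0.9492 = 1.307 mg/L.
Minimum DO = 8.14 − 1.307 = 6.833 mg/L.

t_c ≈ 0.239 d; minimum DO ≈ 6.83 mg/L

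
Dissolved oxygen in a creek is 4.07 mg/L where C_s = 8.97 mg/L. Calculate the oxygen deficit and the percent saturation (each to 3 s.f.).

D = C_s − C = 8.97 − 4.07 = 4.90 mg/L.
% saturation = 4.07/8.97 × 100 = 45.4 %.

D ≈ 4.90 mg/L; 45.4 % saturation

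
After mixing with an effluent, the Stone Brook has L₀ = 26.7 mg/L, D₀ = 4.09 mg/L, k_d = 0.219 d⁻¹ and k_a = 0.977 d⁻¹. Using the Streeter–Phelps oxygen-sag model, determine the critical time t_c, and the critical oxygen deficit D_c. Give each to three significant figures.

t_c ≈ 0.976 d; D_c ≈ 4.83 mg/L

t_c = [1/(k_a−k_d)] ln[(k_a/k_d)(1 − D₀(k_a−k_d)/(k_d L₀))]
= [1/(0.977−0.219)] ln[(0.977/0.219)(1 − 4.09×0.7580/(0.219×26.7))]
= (1/0.7580) ln[4.461 × 0.4698] = 1.319 × ln(2.096) = 1.319 × 0.7400 = 0.9762 d.
L(t_c) = L₀ e^(−k_d t_c) = 26.7 × 0.8075 = 21.56 mg/L, and at the critical point k_a D_c = k_d L, so D_c = (0.219/0.977) × 21.56 = 4.833 mg/L.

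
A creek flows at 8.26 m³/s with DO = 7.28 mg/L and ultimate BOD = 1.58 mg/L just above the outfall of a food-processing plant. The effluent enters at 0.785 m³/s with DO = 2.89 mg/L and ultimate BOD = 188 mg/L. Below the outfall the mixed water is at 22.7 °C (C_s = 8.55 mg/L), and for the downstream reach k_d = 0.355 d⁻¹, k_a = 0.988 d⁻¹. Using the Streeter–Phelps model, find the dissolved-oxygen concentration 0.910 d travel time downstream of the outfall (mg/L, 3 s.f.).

DO ≈ 4.72 mg/L

Mixed DO = (8.26×7.28 + 0.785×2.89)/(8.26+0.785) = 62.40/9.045 = 6.899 mg/L.
Mixed L₀ = (8.26×1.58 + 0.785×188)/(9.045) = 160.6/9.045 = 17.76 mg/L.
Initial deficit D₀ = C_s − DO₀ = 8.55 − 6.899 = 1.651 mg/L.
D(0.910) = [0.355×17.76/(0.988−0.355)](e^(−0.355×0.910) − e^(−0.988×0.910)) + 1.651 e^(−0.988×0.910)
= 9.960 × (0.7239 − 0.4069) + 1.651 × 0.4069 = 3.829 mg/L.
DO = 8.55 − 3.829 = 4.721 mg/L.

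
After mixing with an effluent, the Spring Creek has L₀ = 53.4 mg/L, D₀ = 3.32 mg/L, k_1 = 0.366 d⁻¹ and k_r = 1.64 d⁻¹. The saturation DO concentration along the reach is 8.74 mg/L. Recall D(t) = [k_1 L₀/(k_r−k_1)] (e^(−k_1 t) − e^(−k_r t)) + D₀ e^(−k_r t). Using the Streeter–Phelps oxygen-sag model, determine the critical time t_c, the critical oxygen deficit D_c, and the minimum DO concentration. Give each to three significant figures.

t_c ≈ 0.986 d; D_c ≈ 8.31 mg/L; min DO ≈ 0.432 mg/L

At the critical point dD/dt = 0, so k_1 L₀ e^(−k_1 t) = k_r D. Substituting D(t) from the Streeter–Phelps equation and solving for t gives
t_c = ln[(k_r/k_1)(1 − D₀(k_r−k_1)/(k_1 L₀))] / (k_r−k_1).
Here k_r−k_1 = 1.274 d⁻¹ and 1 − D₀(k_r−k_1)/(k_1 L₀) = 1 − 3.32×1.274/(0.366×53.4) = 0.7836, so
t_c = ln(4.481 × 0.7836) / 1.274 = 1.256 / 1.274 = 0.9858 d.
L(t_c) = L₀ e^(−k_1 t_c) = 53.4 × 0.6971 = 37.23 mg/L, and at the critical point k_r D_c = k_1 L, so D_c = (0.366/1.64) × 37.23 = 8.308 mg/L.
Minimum DO = C_s − D_c = 8.74 − 8.308 = 0.4323 mg/L.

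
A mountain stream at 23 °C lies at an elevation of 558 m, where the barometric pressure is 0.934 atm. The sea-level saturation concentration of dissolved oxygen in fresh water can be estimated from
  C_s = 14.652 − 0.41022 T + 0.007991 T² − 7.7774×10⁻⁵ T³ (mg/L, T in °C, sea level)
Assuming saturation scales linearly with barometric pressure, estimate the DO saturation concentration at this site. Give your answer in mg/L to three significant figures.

At sea level: C_s = 14.652 − 0.41022×23 + 0.007991×23² − 7.7774×10⁻⁵×23³ = 8.498 mg/L.
Pressure correction: C_s' = 8.498 × 0.934 = 7.937 mg/L.

C_s ≈ 7.94 mg/L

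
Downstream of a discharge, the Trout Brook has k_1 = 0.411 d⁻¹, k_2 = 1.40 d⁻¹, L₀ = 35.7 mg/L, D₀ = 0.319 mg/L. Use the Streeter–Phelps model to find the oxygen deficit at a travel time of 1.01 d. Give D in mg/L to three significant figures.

k_1 L₀/(k_2−k_1) = 0.411×35.7/(1.40−0.411) = 14.67/0.9890 = 14.84 mg/L.
e^(−k_1 t) = e^(−0.411×1.010) = 0.6603; e^(−k_2 t) = e^(−1.40×1.010) = 0.2432.
D = 14.84 × (0.6603 − 0.2432) + 0.319 × 0.2432 = 6.188 + 0.07757 = 6.266 mg/L.

D ≈ 6.27 mg/L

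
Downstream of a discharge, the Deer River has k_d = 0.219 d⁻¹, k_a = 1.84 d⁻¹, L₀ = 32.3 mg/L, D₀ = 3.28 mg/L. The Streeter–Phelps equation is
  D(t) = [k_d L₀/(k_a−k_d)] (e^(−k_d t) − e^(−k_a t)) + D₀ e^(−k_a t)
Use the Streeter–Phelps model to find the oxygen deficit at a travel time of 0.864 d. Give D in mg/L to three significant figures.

D ≈ 3.39 mg/L

k_d L₀/(k_a−k_d) = 0.219×32.3/(1.84−0.219) = 7.074/1.621 = 4.364 mg/L.
e^(−k_d t) = e^(−0.219×0.8640) = 0.8276; e^(−k_a t) = e^(−1.84×0.8640) = 0.2040.
D = 4.364 × (0.8276 − 0.2040) + 3.28 × 0.2040 = 2.721 + 0.6690 = 3.390 mg/L.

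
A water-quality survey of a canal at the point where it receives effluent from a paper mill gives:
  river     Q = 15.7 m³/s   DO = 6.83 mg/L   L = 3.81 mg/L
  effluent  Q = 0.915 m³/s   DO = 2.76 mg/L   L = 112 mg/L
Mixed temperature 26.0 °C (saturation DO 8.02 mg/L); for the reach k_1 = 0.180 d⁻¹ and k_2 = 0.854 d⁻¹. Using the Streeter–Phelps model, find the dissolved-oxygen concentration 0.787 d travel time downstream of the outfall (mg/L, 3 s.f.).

Mixed DO = (15.7×6.83 + 0.915×2.76)/(15.7+0.915) = 109.8/16.61 = 6.606 mg/L.
Mixed L₀ = (15.7×3.81 + 0.915×112)/(16.61) = 162.3/16.61 = 9.768 mg/L.
Initial deficit D₀ = C_s − DO₀ = 8.02 − 6.606 = 1.414 mg/L.
D(0.787) = [0.180×9.768/(0.854−0.180)](e^(−0.180×0.787) − e^(−0.854×0.787)) + 1.414 e^(−0.854×0.787)
= 2.609 × (0.8679 − 0.5106) + 1.414 × 0.5106 = 1.654 mg/L.
DO = 8.02 − 1.654 = 6.366 mg/L.

DO ≈ 6.37 mg/L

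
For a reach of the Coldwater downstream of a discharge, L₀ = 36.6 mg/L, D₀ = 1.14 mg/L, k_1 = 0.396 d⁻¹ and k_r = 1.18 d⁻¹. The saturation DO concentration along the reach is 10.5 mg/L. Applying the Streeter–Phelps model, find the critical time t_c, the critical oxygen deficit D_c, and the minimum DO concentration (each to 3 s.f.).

t_c ≈ 1.31 d; D_c ≈ 7.31 mg/L; min DO ≈ 3.19 mg/L

At the critical point dD/dt = 0, so k_1 L₀ e^(−k_1 t) = k_r D. Substituting D(t) from the Streeter–Phelps equation and solving for t gives
t_c = ln[(k_r/k_1)(1 − D₀(k_r−k_1)/(k_1 L₀))] / (k_r−k_1).
Here k_r−k_1 = 0.7840 d⁻¹ and 1 − D₀(k_r−k_1)/(k_1 L₀) = 1 − 1.14×0.7840/(0.396×36.6) = 0.9383, so
t_c = ln(2.980 × 0.9383) / 0.7840 = 1.028 / 0.7840 = 1.311 d.
D_c = (k_1/k_r) L₀ e^(−k_1 t_c) = (0.396/1.18) × 36.6 × e^(−0.396×1.311) = 0.3356 × 36.6 × 0.5949 = 7.307 mg/L.
Minimum DO = C_s − D_c = 10.5 − 7.307 = 3.193 mg/L.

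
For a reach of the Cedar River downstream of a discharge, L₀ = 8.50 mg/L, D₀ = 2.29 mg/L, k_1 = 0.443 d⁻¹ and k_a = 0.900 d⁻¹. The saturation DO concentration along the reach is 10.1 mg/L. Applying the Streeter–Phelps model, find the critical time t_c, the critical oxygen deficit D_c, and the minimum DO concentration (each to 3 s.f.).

t_c ≈ 0.839 d; D_c ≈ 2.89 mg/L; min DO ≈ 7.21 mg/L

With k_a/k_1 = 2.032 and 1 − D₀(k_a−k_1)/(k_1 L₀) = 0.7221,
t_c = ln(2.032 × 0.7221) / (0.900 − 0.443) = ln(1.467) / 0.4570 = 0.3832/0.4570 = 0.8385 d.
D_c = (k_1/k_a) L₀ e^(−k_1 t_c) = (0.443/0.900) × 8.50 × e^(−0.443×0.8385) = 0.4922 × 8.50 × 0.6897 = 2.886 mg/L.
Minimum DO = C_s − D_c = 10.1 − 2.886 = 7.214 mg/L.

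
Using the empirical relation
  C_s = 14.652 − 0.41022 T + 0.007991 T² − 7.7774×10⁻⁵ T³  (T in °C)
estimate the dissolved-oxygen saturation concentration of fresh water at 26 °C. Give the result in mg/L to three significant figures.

C_s = 14.652 − 0.41022×26 + 0.007991×26² − 7.7774×10⁻⁵×26³ = 8.021 mg/L.

C_s ≈ 8.02 mg/L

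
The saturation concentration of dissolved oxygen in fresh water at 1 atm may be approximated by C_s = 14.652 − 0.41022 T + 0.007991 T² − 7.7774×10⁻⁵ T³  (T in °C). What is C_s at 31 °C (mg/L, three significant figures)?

C_s ≈ 7.30 mg/L

C_s = 14.652 − 0.41022×31 + 0.007991×31² − 7.7774×10⁻⁵×31³ = 7.298 mg/L.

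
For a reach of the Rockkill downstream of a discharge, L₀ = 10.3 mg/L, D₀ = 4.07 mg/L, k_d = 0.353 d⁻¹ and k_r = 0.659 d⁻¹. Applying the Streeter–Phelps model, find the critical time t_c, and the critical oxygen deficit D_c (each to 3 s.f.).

t_c = [1/(k_r−k_d)] ln[(k_r/k_d)(1 − D₀(k_r−k_d)/(k_d L₀))]
= [1/(0.659−0.353)] ln[(0.659/0.353)(1 − 4.07×0.3060/(0.353×10.3))]
= (1/0.3060) ln[1.867 × 0.6575] = 3.268 × ln(1.227) = 3.268 × 0.2049 = 0.6696 d.
D_c = (k_d/k_r) L₀ e^(−k_d t_c) = (0.353/0.659) × 10.3 × e^(−0.353×0.6696) = 0.5357 × 10.3 × 0.7895 = 4.356 mg/L.

t_c ≈ 0.670 d; D_c ≈ 4.36 mg/L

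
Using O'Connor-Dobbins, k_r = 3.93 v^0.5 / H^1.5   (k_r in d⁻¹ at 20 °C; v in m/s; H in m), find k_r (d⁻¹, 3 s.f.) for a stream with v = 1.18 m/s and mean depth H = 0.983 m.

k_r ≈ 4.38 d⁻¹

k_r = 3.93 × 1.18^0.5 / 0.983^1.5 = 3.93 × 1.086 / 0.9746 = 4.380 d⁻¹.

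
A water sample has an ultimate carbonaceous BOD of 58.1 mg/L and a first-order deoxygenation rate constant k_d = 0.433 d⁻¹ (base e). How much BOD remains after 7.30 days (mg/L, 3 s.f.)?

L_t = L₀ e^(−k_d t) = 58.1 × e^(−0.433×7.30) = 58.1 × 0.04239 = 2.463 mg/L.

L ≈ 2.46 mg/L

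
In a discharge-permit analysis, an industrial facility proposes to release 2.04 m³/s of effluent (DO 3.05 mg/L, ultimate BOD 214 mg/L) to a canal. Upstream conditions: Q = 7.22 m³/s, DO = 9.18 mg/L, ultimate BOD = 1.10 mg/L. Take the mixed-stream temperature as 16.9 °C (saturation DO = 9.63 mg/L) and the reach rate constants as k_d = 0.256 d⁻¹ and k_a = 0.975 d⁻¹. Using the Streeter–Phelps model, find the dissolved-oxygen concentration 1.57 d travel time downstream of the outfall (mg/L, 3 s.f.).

DO ≈ 1.50 mg/L

Mixed DO = (7.22×9.18 + 2.04×3.05)/(7.22+2.04) = 72.50/9.260 = 7.830 mg/L.
Mixed L₀ = (7.22×1.10 + 2.04×214)/(9.260) = 444.5/9.260 = 48.00 mg/L.
Initial deficit D₀ = C_s − DO₀ = 9.63 − 7.830 = 1.800 mg/L.
D(1.57) = [0.256×48.00/(0.975−0.256)](e^(−0.256×1.57) − e^(−0.975×1.57)) + 1.800 e^(−0.975×1.57)
= 17.09 × (0.6690 − 0.2164) + 1.800 × 0.2164 = 8.126 mg/L.
DO = 9.63 − 8.126 = 1.504 mg/L.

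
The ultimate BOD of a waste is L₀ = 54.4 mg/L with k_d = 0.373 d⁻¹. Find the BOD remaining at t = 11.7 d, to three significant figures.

L_t = L₀ e^(−k_d t) = 54.4 × e^(−0.373×11.7) = 54.4 × 0.01273 = 0.6923 mg/L.

L ≈ 0.692 mg/L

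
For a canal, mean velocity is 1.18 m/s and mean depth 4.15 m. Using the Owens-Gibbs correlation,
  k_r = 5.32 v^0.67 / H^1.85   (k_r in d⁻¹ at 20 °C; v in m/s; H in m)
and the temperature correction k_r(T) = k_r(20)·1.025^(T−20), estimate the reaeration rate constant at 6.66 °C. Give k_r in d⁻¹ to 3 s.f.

k_r ≈ 0.307 d⁻¹

k_r(20) = 5.32 × 1.18^0.67 / 4.15^1.85 = 5.32 × 1.117 / 13.91 = 0.4273 d⁻¹.
k_r(6.66) = 0.4273 × 1.025^(6.66−20) = 0.4273 × 0.7194 = 0.3073 d⁻¹.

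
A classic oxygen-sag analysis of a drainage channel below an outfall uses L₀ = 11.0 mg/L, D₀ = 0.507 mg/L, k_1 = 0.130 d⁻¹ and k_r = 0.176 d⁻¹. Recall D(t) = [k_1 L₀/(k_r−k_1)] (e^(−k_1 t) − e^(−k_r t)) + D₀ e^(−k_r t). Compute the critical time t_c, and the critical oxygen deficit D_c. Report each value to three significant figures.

t_c = [1/(k_r−k_1)] ln[(k_r/k_1)(1 − D₀(k_r−k_1)/(k_1 L₀))]
= [1/(0.176−0.130)] ln[(0.176/0.130)(1 − 0.507×0.04600/(0.130×11.0))]
= (1/0.04600) ln[1.354 × 0.9837] = 21.74 × ln(1.332) = 21.74 × 0.2865 = 6.228 d.
L(t_c) = L₀ e^(−k_1 t_c) = 11.0 × 0.4450 = 4.895 mg/L, and at the critical point k_r D_c = k_1 L, so D_c = (0.130/0.176) × 4.895 = 3.616 mg/L.

t_c ≈ 6.23 d; D_c ≈ 3.62 mg/L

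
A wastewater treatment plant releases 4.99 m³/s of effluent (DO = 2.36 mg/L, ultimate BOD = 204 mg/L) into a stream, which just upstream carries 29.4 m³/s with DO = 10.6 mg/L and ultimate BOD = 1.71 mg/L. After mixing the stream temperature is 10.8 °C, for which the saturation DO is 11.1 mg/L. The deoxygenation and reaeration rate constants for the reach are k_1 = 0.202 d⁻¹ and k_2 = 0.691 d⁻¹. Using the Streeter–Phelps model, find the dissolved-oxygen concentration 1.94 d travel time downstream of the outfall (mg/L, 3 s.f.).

Mixed DO = (29.4×10.6 + 4.99×2.36)/(29.4+4.99) = 323.4/34.39 = 9.404 mg/L.
Mixed L₀ = (29.4×1.71 + 4.99×204)/(34.39) = 1068/34.39 = 31.06 mg/L.
Initial deficit D₀ = C_s − DO₀ = 11.1 − 9.404 = 1.696 mg/L.
D(1.94) = [0.202×31.06/(0.691−0.202)](e^(−0.202×1.94) − e^(−0.691×1.94)) + 1.696 e^(−0.691×1.94)
= 12.83 × (0.6758 − 0.2617) + 1.696 × 0.2617 = 5.757 mg/L.
DO = 11.1 − 5.757 = 5.343 mg/L.

DO ≈ 5.34 mg/L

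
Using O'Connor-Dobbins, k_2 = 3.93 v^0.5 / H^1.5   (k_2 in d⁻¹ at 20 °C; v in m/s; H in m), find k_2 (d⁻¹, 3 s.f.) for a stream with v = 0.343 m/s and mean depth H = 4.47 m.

k_2 ≈ 0.244 d⁻¹

k_2 = 3.93 × 0.343^0.5 / 4.47^1.5 = 3.93 × 0.5857 / 9.451 = 0.2435 d⁻¹.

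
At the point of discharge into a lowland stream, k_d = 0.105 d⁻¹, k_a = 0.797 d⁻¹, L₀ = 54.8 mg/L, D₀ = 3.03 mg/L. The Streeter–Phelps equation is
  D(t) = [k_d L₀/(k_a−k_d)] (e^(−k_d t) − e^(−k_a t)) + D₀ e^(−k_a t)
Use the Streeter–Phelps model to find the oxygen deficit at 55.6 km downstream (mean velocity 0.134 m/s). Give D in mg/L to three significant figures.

D ≈ 4.91 mg/L

Travel time t = x/v = 55.6 km / (0.134 m/s) = 55600 m / 0.134 m/s = 414900 s = 4.802 d.
k_d L₀/(k_a−k_d) = 0.105×54.8/(0.797−0.105) = 5.754/0.6920 = 8.315 mg/L.
e^(−k_d t) = e^(−0.105×4.802) = 0.6040; e^(−k_a t) = e^(−0.797×4.802) = 0.02176.
D = 8.315 × (0.6040 − 0.02176) + 3.03 × 0.02176 = 4.841 + 0.06595 = 4.907 mg/L.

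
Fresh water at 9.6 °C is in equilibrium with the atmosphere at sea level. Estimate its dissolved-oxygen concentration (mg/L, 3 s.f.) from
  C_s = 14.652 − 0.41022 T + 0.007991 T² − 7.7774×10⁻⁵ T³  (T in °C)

C_s = 14.652 − 0.41022×9.6 + 0.007991×9.6² − 7.7774×10⁻⁵×9.6³ = 11.38 mg/L.

C_s ≈ 11.4 mg/L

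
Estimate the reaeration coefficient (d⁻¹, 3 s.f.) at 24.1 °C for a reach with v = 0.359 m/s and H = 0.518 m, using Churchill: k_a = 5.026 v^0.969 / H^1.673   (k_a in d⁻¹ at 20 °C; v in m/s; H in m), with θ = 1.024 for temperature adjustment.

k_a ≈ 6.17 d⁻¹

k_a(20) = 5.026 × 0.359^0.969 / 0.518^1.673 = 5.026 × 0.3706 / 0.3327 = 5.598 d⁻¹.
k_a(24.1) = 5.598 × 1.024^(24.1−20) = 5.598 × 1.102 = 6.170 d⁻¹.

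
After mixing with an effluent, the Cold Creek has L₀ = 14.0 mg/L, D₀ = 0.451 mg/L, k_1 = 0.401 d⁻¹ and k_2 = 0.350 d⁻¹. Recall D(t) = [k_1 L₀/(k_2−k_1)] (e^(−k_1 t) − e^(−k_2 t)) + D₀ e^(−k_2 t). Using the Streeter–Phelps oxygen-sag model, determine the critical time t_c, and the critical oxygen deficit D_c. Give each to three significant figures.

t_c ≈ 2.59 d; D_c ≈ 5.68 mg/L

With k_2/k_1 = 0.8728 and 1 − D₀(k_2−k_1)/(k_1 L₀) = 1.004,
t_c = ln(0.8728 × 1.004) / (0.350 − 0.401) = ln(0.8764) / -0.05100 = -0.1319/-0.05100 = 2.587 d.
D_c = (k_1/k_2) L₀ e^(−k_1 t_c) = (0.401/0.350) × 14.0 × e^(−0.401×2.587) = 1.146 × 14.0 × 0.3544 = 5.684 mg/L.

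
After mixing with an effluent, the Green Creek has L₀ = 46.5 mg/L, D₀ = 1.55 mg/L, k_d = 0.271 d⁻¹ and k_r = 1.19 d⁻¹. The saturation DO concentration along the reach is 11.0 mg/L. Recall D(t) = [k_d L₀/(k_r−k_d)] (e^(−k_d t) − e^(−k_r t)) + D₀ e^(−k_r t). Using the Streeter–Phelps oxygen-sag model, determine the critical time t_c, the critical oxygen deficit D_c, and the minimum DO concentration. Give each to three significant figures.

At the critical point dD/dt = 0, so k_d L₀ e^(−k_d t) = k_r D. Substituting D(t) from the Streeter–Phelps equation and solving for t gives
t_c = ln[(k_r/k_d)(1 − D₀(k_r−k_d)/(k_d L₀))] / (k_r−k_d).
Here k_r−k_d = 0.9190 d⁻¹ and 1 − D₀(k_r−k_d)/(k_d L₀) = 1 − 1.55×0.9190/(0.271×46.5) = 0.8870, so
t_c = ln(4.391 × 0.8870) / 0.9190 = 1.360 / 0.9190 = 1.479 d.
D_c = (k_d/k_r) L₀ e^(−k_d t_c) = (0.271/1.19) × 46.5 × e^(−0.271×1.479) = 0.2277 × 46.5 × 0.6697 = 7.092 mg/L.
Minimum DO = C_s − D_c = 11.0 − 7.092 = 3.908 mg/L.

t_c ≈ 1.48 d; D_c ≈ 7.09 mg/L; min DO ≈ 3.91 mg/L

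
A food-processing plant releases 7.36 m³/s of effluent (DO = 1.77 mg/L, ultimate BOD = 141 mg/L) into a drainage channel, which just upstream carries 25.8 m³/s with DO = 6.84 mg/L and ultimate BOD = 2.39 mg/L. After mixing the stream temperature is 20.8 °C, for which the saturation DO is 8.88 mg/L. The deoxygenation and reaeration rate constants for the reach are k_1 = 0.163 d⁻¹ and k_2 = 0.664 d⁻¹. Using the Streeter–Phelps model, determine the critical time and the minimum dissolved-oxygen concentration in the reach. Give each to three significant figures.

t_c ≈ 2.11 d; minimum DO ≈ 3.11 mg/L

Mixed DO = (25.8×6.84 + 7.36×1.77)/(25.8+7.36) = 189.5/33.16 = 5.715 mg/L.
Mixed L₀ = (25.8×2.39 + 7.36×141)/(33.16) = 1099/33.16 = 33.16 mg/L.
Initial deficit D₀ = C_s − DO₀ = 8.88 − 5.715 = 3.165 mg/L.
t_c = (1/0.5010) ln[(0.664/0.163)(1 − 3.165×0.5010/(0.163×33.16))] = 1.996 × ln(2.878) = 2.110 d.
D_c = (0.163/0.664) × 33.16 × e^(−0.163×2.110) = 0.2455 × 33.16 × 0.7090 = 5.770 mg/L.
Minimum DO = 8.88 − 5.770 = 3.110 mg/L.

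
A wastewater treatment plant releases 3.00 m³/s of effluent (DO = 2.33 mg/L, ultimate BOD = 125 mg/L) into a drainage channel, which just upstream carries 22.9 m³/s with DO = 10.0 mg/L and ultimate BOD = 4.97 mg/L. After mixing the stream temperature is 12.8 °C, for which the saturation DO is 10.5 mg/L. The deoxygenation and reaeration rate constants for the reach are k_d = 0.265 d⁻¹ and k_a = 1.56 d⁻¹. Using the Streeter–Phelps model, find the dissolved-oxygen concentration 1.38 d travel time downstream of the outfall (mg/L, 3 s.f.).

Mixed DO = (22.9×10.0 + 3.00×2.33)/(22.9+3.00) = 236.0/25.90 = 9.112 mg/L.
Mixed L₀ = (22.9×4.97 + 3.00×125)/(25.90) = 488.8/25.90 = 18.87 mg/L.
Initial deficit D₀ = C_s − DO₀ = 10.5 − 9.112 = 1.388 mg/L.
D(1.38) = [0.265×18.87/(1.56−0.265)](e^(−0.265×1.38) − e^(−1.56×1.38)) + 1.388 e^(−1.56×1.38)
= 3.862 × (0.6937 − 0.1162) + 1.388 × 0.1162 = 2.392 mg/L.
DO = 10.5 − 2.392 = 8.108 mg/L.

DO ≈ 8.11 mg/L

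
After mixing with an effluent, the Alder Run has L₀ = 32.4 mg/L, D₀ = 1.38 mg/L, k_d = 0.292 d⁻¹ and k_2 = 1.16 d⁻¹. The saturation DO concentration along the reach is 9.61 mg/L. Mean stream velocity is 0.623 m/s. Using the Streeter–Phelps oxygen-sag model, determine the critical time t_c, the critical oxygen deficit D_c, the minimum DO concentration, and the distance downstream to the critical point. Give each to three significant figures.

t_c ≈ 1.43 d; D_c ≈ 5.37 mg/L; min DO ≈ 4.24 mg/L; x_c ≈ 77.1 km

With k_2/k_d = 3.973 and 1 − D₀(k_2−k_d)/(k_d L₀) = 0.8734,
t_c = ln(3.973 × 0.8734) / (1.16 − 0.292) = ln(3.470) / 0.8680 = 1.244/0.8680 = 1.433 d.
L(t_c) = L₀ e^(−k_d t_c) = 32.4 × 0.6580 = 21.32 mg/L, and at the critical point k_2 D_c = k_d L, so D_c = (0.292/1.16) × 21.32 = 5.367 mg/L.
Minimum DO = C_s − D_c = 9.61 − 5.367 = 4.243 mg/L.
x_c = v t_c = 0.623 m/s × 1.433 d × 86400 s/d = 77150 m ≈ 77.1 km.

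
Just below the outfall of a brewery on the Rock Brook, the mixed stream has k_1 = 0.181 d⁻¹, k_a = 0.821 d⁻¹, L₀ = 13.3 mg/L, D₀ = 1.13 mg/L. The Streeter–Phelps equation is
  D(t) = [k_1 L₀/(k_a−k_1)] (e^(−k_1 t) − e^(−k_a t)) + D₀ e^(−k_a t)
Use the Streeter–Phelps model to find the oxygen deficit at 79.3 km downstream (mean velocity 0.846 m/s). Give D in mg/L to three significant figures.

Travel time t = x/v = 79.3 km / (0.846 m/s) = 79300 m / 0.846 m/s = 93740 s = 1.085 d.
k_1 L₀/(k_a−k_1) = 0.181×13.3/(0.821−0.181) = 2.407/0.6400 = 3.761 mg/L.
e^(−k_1 t) = e^(−0.181×1.085) = 0.8217; e^(−k_a t) = e^(−0.821×1.085) = 0.4104.
D = 3.761 × (0.8217 − 0.4104) + 1.13 × 0.4104 = 1.547 + 0.4637 = 2.011 mg/L.

D ≈ 2.01 mg/L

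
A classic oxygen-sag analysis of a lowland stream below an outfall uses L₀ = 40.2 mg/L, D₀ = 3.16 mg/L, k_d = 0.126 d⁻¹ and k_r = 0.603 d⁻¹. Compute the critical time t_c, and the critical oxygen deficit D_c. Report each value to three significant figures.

t_c ≈ 2.54 d; D_c ≈ 6.10 mg/L

t_c = [1/(k_r−k_d)] ln[(k_r/k_d)(1 − D₀(k_r−k_d)/(k_d L₀))]
= [1/(0.603−0.126)] ln[(0.603/0.126)(1 − 3.16×0.4770/(0.126×40.2))]
= (1/0.4770) ln[4.786 × 0.7024] = 2.096 × ln(3.362) = 2.096 × 1.212 = 2.542 d.
D_c = (k_d/k_r) L₀ e^(−k_d t_c) = (0.126/0.603) × 40.2 × e^(−0.126×2.542) = 0.2090 × 40.2 × 0.7260 = 6.098 mg/L.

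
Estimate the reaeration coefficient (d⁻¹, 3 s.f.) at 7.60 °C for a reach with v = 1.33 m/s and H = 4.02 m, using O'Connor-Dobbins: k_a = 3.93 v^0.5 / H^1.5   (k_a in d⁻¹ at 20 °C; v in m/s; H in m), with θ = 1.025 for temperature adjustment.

k_a(20) = 3.93 × 1.33^0.5 / 4.02^1.5 = 3.93 × 1.153 / 8.060 = 0.5623 d⁻¹.
k_a(7.60) = 0.5623 × 1.025^(7.60−20) = 0.5623 × 0.7362 = 0.4140 d⁻¹.

k_a ≈ 0.414 d⁻¹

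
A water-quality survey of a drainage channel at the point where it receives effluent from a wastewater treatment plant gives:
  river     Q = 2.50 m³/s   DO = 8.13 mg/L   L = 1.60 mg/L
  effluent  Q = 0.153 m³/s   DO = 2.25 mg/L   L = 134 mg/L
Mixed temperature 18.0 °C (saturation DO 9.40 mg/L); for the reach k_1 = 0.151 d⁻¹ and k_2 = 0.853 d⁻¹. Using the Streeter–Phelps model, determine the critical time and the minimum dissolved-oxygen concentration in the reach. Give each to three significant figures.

t_c ≈ 0.101 d; minimum DO ≈ 7.79 mg/L

Mixed DO = (2.50×8.13 + 0.153×2.25)/(2.50+0.153) = 20.67/2.653 = 7.791 mg/L.
Mixed L₀ = (2.50×1.60 + 0.153×134)/(2.653) = 24.50/2.653 = 9.236 mg/L.
Initial deficit D₀ = C_s − DO₀ = 9.40 − 7.791 = 1.609 mg/L.
t_c = (1/0.7020) ln[(0.853/0.151)(1 − 1.609×0.7020/(0.151×9.236))] = 1.425 × ln(1.073) = 0.1009 d.
D_c = (0.151/0.853) × 9.236 × e^(−0.151×0.1009) = 0.1770 × 9.236 × 0.9849 = 1.610 mg/L.
Minimum DO = 9.40 − 1.610 = 7.790 mg/L.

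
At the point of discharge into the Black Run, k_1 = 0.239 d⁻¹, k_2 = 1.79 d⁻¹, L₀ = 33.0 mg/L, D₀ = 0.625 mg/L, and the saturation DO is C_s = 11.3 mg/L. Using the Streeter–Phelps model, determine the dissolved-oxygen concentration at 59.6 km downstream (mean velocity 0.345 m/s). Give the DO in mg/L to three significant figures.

Travel time t = x/v = 59.6 km / (0.345 m/s) = 59600 m / 0.345 m/s = 172800 s = 1.999 d.
k_1 L₀/(k_2−k_1) = 0.239×33.0/(1.79−0.239) = 7.887/1.551 = 5.085 mg/L.
e^(−k_1 t) = e^(−0.239×1.999) = 0.6201; e^(−k_2 t) = e^(−1.79×1.999) = 0.02790.
D = 5.085 × (0.6201 − 0.02790) + 0.625 × 0.02790 = 3.011 + 0.01744 = 3.029 mg/L.
DO = C_s − D = 11.3 − 3.029 = 8.271 mg/L.

DO ≈ 8.27 mg/L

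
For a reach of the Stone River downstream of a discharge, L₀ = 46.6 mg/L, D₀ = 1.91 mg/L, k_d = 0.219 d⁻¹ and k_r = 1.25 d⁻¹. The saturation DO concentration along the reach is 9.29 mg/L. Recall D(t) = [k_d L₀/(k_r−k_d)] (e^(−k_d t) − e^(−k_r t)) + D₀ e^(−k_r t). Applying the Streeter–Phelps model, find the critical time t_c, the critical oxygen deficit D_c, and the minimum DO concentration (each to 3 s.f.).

t_c ≈ 1.48 d; D_c ≈ 5.90 mg/L; min DO ≈ 3.39 mg/L

t_c = [1/(k_r−k_d)] ln[(k_r/k_d)(1 − D₀(k_r−k_d)/(k_d L₀))]
= [1/(1.25−0.219)] ln[(1.25/0.219)(1 − 1.91×1.031/(0.219×46.6))]
= (1/1.031) ln[5.708 × 0.8070] = 0.9699 × ln(4.606) = 0.9699 × 1.527 = 1.482 d.
D_c = (k_d/k_r) L₀ e^(−k_d t_c) = (0.219/1.25) × 46.6 × e^(−0.219×1.482) = 0.1752 × 46.6 × 0.7229 = 5.902 mg/L.
Minimum DO = C_s − D_c = 9.29 − 5.902 = 3.388 mg/L.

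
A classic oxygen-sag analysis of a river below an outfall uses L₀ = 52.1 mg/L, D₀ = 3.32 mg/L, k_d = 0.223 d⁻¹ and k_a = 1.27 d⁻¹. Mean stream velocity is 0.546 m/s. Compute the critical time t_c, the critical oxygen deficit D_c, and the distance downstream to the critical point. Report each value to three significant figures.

With k_a/k_d = 5.695 and 1 − D₀(k_a−k_d)/(k_d L₀) = 0.7008,
t_c = ln(5.695 × 0.7008) / (1.27 − 0.223) = ln(3.991) / 1.047 = 1.384/1.047 = 1.322 d.
L(t_c) = L₀ e^(−k_d t_c) = 52.1 × 0.7447 = 38.80 mg/L, and at the critical point k_a D_c = k_d L, so D_c = (0.223/1.27) × 38.80 = 6.813 mg/L.
x_c = v t_c = 0.546 m/s × 1.322 d × 86400 s/d = 62360 m ≈ 62.4 km.

t_c ≈ 1.32 d; D_c ≈ 6.81 mg/L; x_c ≈ 62.4 km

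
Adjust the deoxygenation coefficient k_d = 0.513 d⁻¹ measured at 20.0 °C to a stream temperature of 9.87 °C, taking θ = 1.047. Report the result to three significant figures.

k_d ≈ 0.322 d⁻¹

k_d(T₂) = k_d(T₁) · θ^(T₂−T₁) = 0.513 × 1.047^(9.87−20.0)
= 0.513 × 1.047^-10.1 = 0.513 × 0.6280 = 0.3221 d⁻¹.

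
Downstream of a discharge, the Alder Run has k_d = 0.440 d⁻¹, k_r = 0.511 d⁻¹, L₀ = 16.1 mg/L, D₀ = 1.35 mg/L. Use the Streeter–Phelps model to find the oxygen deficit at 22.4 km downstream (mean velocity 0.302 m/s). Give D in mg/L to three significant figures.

D ≈ 4.91 mg/L

Travel time t = x/v = 22.4 km / (0.302 m/s) = 22400 m / 0.302 m/s = 74170 s = 0.8585 d.
k_d L₀/(k_r−k_d) = 0.440×16.1/(0.511−0.440) = 7.084/0.07100 = 99.77 mg/L.
e^(−k_d t) = e^(−0.440×0.8585) = 0.6854; e^(−k_r t) = e^(−0.511×0.8585) = 0.6449.
D = 99.77 × (0.6854 − 0.6449) + 1.35 × 0.6449 = 4.044 + 0.8706 = 4.914 mg/L.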